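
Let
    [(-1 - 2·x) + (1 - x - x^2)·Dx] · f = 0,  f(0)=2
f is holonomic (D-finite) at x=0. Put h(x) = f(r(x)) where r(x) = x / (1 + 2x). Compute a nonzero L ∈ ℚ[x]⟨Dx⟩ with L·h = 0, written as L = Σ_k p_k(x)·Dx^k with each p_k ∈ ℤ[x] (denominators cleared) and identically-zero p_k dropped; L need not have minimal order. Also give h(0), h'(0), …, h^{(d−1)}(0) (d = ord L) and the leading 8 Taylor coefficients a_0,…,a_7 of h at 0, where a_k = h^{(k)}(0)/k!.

L = (-1 - 4·x) + (1 + 5·x + 7·x^2 + 2·x^3)·Dx  (order 1).
h: a_k = 2, 2, 0, -2, 6, -16, 42, -110, …
ICs: h(0) = 2.

f: a_k = 2, 2, 4, 6, 10, 16, 26, 42, …
Change of var in L_f (x↦r) gives L₀.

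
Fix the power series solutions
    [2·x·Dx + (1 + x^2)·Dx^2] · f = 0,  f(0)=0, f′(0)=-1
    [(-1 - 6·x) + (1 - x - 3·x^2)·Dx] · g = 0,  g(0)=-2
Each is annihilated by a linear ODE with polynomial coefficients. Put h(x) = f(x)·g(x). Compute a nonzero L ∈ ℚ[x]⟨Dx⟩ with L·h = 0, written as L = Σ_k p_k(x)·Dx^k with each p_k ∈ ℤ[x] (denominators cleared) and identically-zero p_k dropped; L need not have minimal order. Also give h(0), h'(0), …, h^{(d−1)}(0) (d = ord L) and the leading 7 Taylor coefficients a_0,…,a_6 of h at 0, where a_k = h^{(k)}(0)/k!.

f: a_k = 0, -1, 0, 1/3, 0, -1/5, 0, …
g: a_k = -2, -2, -8, -14, -38, -80, -194, …
L₀ := L_f ⊗_s L_g (sym. prod.), ord ≤ 2.
L = (6 + 2·x + 18·x^2) + (2 + 10·x + 4·x^2 + 18·x^3)·Dx + (-1 + x + 2·x^2 + x^3 + 3·x^4)·Dx^2  (order 2).
h: a_k = 0, 2, 2, 22/3, 40/3, 536/15, 1136/15, …
ICs: h(0) = 0, h′(0) = 2.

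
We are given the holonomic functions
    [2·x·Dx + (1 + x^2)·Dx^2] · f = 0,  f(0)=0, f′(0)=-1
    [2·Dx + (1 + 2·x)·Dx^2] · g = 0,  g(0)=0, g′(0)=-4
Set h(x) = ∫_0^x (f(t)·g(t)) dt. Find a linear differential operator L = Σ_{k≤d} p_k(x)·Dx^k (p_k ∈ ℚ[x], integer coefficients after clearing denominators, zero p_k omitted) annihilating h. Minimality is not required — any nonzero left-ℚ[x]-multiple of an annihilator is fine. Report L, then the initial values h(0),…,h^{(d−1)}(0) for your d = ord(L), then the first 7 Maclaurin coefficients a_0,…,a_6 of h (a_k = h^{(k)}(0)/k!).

f: a_k = 0, -1, 0, 1/3, 0, -1/5, 0, …
g: a_k = 0, -4, 4, -16/3, 8, -64/5, 64/3, …
Sym-product of L_f,L_g gives L₀ (≤ ord 4).
∫: right-multiply L₀ by Dx.
L = (24 + 80·x + 88·x^2 + 240·x^3 + 240·x^4 + 208·x^5 + 16·x^7)·Dx^2 + (12 + 80·x + 332·x^2 + 608·x^3 + 880·x^4 + 744·x^5 + 560·x^6 + 24·x^7 + 56·x^8)·Dx^3 + (12 + 52·x + 168·x^2 + 372·x^3 + 516·x^4 + 564·x^5 + 384·x^6 + 276·x^7 + 24·x^8 + 32·x^9)·Dx^4 + (2 + 12·x + 34·x^2 + 64·x^3 + 87·x^4 + 96·x^5 + 84·x^6 + 48·x^7 + 33·x^8 + 4·x^9 + 4·x^10)·Dx^5  (order 5).
h: a_k = 0, 0, 0, 4/3, -1, 4/5, -10/9, …
ICs: h(0) = 0, h′(0) = 0, h′′(0) = 0, h′′′(0) = 8, h′′′′(0) = -24.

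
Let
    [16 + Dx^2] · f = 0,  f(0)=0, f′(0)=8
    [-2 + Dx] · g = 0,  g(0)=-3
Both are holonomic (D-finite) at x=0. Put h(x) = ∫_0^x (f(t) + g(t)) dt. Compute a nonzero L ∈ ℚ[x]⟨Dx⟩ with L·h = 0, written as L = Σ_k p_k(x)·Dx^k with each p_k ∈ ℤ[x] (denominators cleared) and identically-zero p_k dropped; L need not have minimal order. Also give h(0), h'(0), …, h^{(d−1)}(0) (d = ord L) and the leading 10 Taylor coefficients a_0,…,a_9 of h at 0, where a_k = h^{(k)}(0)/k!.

f: a_k = 0, 8, 0, -64/3, 0, 256/15, 0, -2048/315, 0, 4096/2835, …
g: a_k = -3, -6, -6, -4, -2, -4/5, -4/15, -8/105, -2/105, -4/945, …
h₀=f+g: left-lcm gives L₀, ord ≤ 3.
h=∫₀ˣh₀: take L = L₀·Dx.
L = -32·Dx + 16·Dx^2 - 2·Dx^3 + Dx^4  (order 4).
h: a_k = 0, -3, 1, -2, -19/3, -2/5, 122/45, -4/105, -37/45, -2/945, …
ICs: h(0) = 0, h′(0) = -3, h′′(0) = 2, h′′′(0) = -12.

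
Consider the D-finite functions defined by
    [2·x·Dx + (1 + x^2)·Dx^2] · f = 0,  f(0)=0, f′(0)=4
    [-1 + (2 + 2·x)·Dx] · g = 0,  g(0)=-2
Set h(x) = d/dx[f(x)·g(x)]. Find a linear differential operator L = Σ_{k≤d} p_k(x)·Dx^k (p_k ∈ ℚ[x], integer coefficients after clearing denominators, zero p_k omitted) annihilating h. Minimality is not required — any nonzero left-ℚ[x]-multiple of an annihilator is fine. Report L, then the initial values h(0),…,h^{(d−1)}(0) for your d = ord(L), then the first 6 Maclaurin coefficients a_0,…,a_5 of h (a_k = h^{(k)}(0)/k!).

f: a_k = 0, 4, 0, -4/3, 0, 4/5, …
g: a_k = -2, -1, 1/4, -1/8, 5/64, -7/128, …
Product ⇒ symmetric product L₀, ord ≤ 2.
Differentiate: ansatz ord ≤ ord L₀ ⇒ L.
L = (5 + 40·x + 2·x^2 - 24·x^3 - 3·x^4) + (28 + 84·x + 72·x^2 - 56·x^3 - 84·x^4 - 12·x^5)·Dx + (12 + 8·x - 12·x^2 - 16·x^3 - 28·x^4 - 24·x^5 - 4·x^6)·Dx^2  (order 2).
h: a_k = -8, -8, 11, 10/3, -389/48, -409/80, …
ICs: h(0) = -8, h′(0) = -8.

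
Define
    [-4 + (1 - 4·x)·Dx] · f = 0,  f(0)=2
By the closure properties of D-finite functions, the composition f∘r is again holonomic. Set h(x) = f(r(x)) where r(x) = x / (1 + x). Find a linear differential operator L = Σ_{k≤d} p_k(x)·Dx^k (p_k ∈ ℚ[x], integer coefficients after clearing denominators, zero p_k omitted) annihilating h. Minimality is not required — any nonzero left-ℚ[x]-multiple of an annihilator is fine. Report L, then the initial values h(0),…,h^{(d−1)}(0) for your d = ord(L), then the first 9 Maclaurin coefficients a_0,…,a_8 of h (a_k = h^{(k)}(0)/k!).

L = 4 + (-1 + 2·x + 3·x^2)·Dx  (order 1).
h: a_k = 2, 8, 24, 72, 216, 648, 1944, 5832, 17496, …
ICs: h(0) = 2.

f: a_k = 2, 8, 32, 128, 512, 2048, 8192, 32768, 131072, …
Substitute x→r, Dx→(1/r')Dx; clear ⇒ L₀.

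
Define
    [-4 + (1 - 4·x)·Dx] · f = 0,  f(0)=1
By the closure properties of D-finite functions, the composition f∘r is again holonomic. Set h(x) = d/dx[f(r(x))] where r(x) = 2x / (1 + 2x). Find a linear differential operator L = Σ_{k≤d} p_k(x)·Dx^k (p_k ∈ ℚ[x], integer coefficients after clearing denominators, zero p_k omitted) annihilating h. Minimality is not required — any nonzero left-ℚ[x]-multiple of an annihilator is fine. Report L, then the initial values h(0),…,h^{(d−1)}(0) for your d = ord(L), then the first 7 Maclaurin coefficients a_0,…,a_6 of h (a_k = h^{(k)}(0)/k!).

f: a_k = 1, 4, 16, 64, 256, 1024, 4096, …
Change of var in L_f (x↦r) gives L₀.
h=h₀': d/dx-closure on L₀ ⇒ L.
L = 12 + (-1 + 6·x)·Dx  (order 1).
h: a_k = 8, 96, 864, 6912, 51840, 373248, 2612736, …
ICs: h(0) = 8.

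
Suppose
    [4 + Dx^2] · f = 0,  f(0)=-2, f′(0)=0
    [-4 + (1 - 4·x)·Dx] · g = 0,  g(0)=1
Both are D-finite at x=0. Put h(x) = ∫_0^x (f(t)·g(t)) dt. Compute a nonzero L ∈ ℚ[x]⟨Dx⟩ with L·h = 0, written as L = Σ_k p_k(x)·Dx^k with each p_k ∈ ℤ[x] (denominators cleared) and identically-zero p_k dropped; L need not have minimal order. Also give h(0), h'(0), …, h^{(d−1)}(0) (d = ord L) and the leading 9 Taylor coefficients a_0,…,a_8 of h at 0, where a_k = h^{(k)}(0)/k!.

L = (-4 + 16·x)·Dx + 8·Dx^2 + (-1 + 4·x)·Dx^3  (order 3).
h: a_k = 0, -2, -4, -28/3, -28, -1348/15, -2696/9, -46216/45, -161756/45, …
ICs: h(0) = 0, h′(0) = -2, h′′(0) = -8.

f: a_k = -2, 0, 4, 0, -4/3, 0, 8/45, 0, -4/315, …
g: a_k = 1, 4, 16, 64, 256, 1024, 4096, 16384, 65536, …
f·g: L₀ = L_f ⊗_s L_g, ord ≤ 2·1.
h=∫h₀ ⇒ L = L₀·Dx.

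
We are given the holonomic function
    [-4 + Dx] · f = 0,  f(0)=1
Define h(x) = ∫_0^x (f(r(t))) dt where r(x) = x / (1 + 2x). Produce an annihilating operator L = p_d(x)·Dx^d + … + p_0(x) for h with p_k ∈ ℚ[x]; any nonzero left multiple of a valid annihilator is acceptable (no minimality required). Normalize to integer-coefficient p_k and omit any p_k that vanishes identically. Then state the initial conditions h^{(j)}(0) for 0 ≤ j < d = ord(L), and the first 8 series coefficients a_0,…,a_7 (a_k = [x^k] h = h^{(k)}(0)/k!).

f: a_k = 1, 4, 8, 32/3, 32/3, 128/15, 256/45, 1024/315, …
h₀=f(r): pull back L_f along r ⇒ L₀.
Integrate: L := L₀·Dx.
L = -4·Dx + (1 + 4·x + 4·x^2)·Dx^2  (order 2).
h: a_k = 0, 1, 2, 0, -4/3, 32/15, -32/15, 256/315, …
ICs: h(0) = 0, h′(0) = 1.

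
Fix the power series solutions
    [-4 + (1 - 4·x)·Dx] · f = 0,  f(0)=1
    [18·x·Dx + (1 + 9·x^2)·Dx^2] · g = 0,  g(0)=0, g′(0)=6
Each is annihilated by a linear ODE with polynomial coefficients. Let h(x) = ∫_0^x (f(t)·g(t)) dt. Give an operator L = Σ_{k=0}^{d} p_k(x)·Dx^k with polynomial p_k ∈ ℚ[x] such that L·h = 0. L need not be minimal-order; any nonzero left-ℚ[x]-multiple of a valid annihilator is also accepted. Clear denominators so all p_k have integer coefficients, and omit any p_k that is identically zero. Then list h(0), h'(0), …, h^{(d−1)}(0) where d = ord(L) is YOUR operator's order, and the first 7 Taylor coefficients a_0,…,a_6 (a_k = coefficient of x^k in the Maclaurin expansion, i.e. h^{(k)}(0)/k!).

f: a_k = 1, 4, 16, 64, 256, 1024, 4096, …
g: a_k = 0, 6, 0, -18, 0, 486/5, 0, …
h₀=f·g: eliminate ⇒ L₀, order ≤ 1·2.
Integrate: L := L₀·Dx.
L = 72·x·Dx + (8 - 18·x + 144·x^2)·Dx^2 + (-1 + 4·x - 9·x^2 + 36·x^3)·Dx^3  (order 3).
h: a_k = 0, 0, 3, 8, 39/2, 312/5, 1121/5, …
ICs: h(0) = 0, h′(0) = 0, h′′(0) = 6.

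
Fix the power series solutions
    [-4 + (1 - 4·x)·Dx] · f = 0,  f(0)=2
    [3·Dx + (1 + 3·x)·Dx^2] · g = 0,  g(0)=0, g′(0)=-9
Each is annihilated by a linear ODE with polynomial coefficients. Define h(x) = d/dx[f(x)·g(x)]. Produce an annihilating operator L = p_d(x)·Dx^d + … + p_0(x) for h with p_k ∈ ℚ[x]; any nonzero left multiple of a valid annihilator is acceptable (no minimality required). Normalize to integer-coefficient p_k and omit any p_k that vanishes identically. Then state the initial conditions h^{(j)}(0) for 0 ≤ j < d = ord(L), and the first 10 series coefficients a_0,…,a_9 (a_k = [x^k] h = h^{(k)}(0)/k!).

f: a_k = 2, 8, 32, 128, 512, 2048, 8192, 32768, 131072, 524288, …
g: a_k = 0, -9, 27/2, -27, 243/4, -729/5, 729/2, -6561/7, 19683/8, -6561, …
L₀ := L_f ⊗_s L_g (sym. prod.), ord ≤ 2.
Derive L from L₀ (diff closure).
L = 48 + (6 + 60·x)·Dx + (-1 + x + 12·x^2)·Dx^2  (order 2).
h: a_k = -18, -90, -702, -3258, -17748, -404082/5, -1951326/5, -61064622/35, -278924229/35, -245452590/7, …
ICs: h(0) = -18, h′(0) = -90.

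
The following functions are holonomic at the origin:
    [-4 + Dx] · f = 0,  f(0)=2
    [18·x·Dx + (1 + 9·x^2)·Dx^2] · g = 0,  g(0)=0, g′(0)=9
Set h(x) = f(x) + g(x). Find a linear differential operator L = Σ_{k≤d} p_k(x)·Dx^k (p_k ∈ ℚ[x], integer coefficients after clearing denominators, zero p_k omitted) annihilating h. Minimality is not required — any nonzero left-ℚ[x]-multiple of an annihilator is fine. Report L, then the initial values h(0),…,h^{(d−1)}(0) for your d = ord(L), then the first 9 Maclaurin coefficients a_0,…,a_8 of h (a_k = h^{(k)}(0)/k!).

L = (36 - 144·x - 972·x^2 - 1296·x^3)·Dx + (-17 + 99·x^2 - 648·x^4)·Dx^2 + (2 + 9·x + 36·x^2 + 81·x^3 + 162·x^4)·Dx^3  (order 3).
h: a_k = 2, 17, 16, -17/3, 64/3, 2443/15, 512/45, -293197/315, 1024/315, …
ICs: h(0) = 2, h′(0) = 17, h′′(0) = 32.

f: a_k = 2, 8, 16, 64/3, 64/3, 256/15, 512/45, 2048/315, 1024/315, …
g: a_k = 0, 9, 0, -27, 0, 729/5, 0, -6561/7, 0, …
f+g: L₀ = lclm(L_f,L_g), ord ≤ 1+2.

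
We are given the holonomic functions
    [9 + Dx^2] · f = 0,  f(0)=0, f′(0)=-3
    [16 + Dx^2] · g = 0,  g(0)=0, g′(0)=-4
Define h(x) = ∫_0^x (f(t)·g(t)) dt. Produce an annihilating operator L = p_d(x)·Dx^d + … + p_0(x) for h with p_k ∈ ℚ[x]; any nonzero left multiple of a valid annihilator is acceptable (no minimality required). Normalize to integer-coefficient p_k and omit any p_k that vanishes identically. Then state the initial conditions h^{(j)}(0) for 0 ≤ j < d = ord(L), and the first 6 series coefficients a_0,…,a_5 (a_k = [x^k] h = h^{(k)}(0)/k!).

L = 49·Dx + 50·Dx^3 + Dx^5  (order 5).
h: a_k = 0, 0, 0, 4, 0, -10, …
ICs: h(0) = 0, h′(0) = 0, h′′(0) = 0, h′′′(0) = 24, h′′′′(0) = 0.

f: a_k = 0, -3, 0, 9/2, 0, -81/40, …
g: a_k = 0, -4, 0, 32/3, 0, -128/15, …
f·g: L₀ = L_f ⊗_s L_g, ord ≤ 2·2.
Integrate: L := L₀·Dx.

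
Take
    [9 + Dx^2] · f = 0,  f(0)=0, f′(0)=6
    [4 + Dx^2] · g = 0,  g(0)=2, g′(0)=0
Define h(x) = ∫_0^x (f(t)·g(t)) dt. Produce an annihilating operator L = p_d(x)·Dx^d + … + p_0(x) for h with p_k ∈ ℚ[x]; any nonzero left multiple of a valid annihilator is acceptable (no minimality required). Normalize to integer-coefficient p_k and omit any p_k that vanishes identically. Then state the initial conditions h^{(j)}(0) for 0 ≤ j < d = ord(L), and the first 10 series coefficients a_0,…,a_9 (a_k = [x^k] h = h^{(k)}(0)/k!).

L = 25·Dx + 26·Dx^3 + Dx^5  (order 5).
h: a_k = 0, 0, 6, 0, -21/2, 0, 521/60, 0, -13021/3360, 0, …
ICs: h(0) = 0, h′(0) = 0, h′′(0) = 12, h′′′(0) = 0, h′′′′(0) = -252.

f: a_k = 0, 6, 0, -9, 0, 81/20, 0, -243/280, 0, 243/2240, …
g: a_k = 2, 0, -4, 0, 4/3, 0, -8/45, 0, 4/315, 0, …
h₀=f·g: eliminate ⇒ L₀, order ≤ 2·2.
h=∫₀ˣh₀: take L = L₀·Dx.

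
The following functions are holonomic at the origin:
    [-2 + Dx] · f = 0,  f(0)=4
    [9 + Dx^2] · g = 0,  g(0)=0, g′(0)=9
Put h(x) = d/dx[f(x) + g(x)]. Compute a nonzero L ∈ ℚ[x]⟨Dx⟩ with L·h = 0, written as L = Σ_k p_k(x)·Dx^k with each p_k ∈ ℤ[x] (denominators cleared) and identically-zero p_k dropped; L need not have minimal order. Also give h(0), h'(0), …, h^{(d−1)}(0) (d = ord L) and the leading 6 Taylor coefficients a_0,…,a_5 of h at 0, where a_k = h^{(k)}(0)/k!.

f: a_k = 4, 8, 8, 16/3, 8/3, 16/15, …
g: a_k = 0, 9, 0, -27/2, 0, 243/40, …
h₀=f+g: left-lcm gives L₀, ord ≤ 3.
Differentiate: ansatz ord ≤ ord L₀ ⇒ L.
L = 18 - 9·Dx + 2·Dx^2 - Dx^3  (order 3).
h: a_k = 17, 16, -49/2, 32/3, 857/24, 32/15, …
ICs: h(0) = 17, h′(0) = 16, h′′(0) = -49.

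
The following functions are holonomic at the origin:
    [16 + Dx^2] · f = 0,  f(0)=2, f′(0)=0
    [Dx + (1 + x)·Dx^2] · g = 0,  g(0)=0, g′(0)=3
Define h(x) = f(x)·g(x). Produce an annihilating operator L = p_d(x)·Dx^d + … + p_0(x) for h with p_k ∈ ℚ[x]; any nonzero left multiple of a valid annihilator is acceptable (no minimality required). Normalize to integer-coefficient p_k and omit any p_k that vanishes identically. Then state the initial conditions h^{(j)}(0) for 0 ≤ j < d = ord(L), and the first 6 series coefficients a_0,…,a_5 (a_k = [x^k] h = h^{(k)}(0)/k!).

L = (15072 + 62976·x + 97024·x^2 + 65536·x^3 + 16384·x^4) + (1984 + 6080·x + 6144·x^2 + 2048·x^3)·Dx + (1950 + 8000·x + 12192·x^2 + 8192·x^3 + 2048·x^4)·Dx^2 + (124 + 380·x + 384·x^2 + 128·x^3)·Dx^3 + (63 + 254·x + 383·x^2 + 256·x^3 + 64·x^4)·Dx^4  (order 4).
h: a_k = 0, 6, -3, -46, 45/2, 246/5, …
ICs: h(0) = 0, h′(0) = 6, h′′(0) = -6, h′′′(0) = -276.

f: a_k = 2, 0, -16, 0, 64/3, 0, …
g: a_k = 0, 3, -3/2, 1, -3/4, 3/5, …
f·g: L₀ = L_f ⊗_s L_g, ord ≤ 2·2.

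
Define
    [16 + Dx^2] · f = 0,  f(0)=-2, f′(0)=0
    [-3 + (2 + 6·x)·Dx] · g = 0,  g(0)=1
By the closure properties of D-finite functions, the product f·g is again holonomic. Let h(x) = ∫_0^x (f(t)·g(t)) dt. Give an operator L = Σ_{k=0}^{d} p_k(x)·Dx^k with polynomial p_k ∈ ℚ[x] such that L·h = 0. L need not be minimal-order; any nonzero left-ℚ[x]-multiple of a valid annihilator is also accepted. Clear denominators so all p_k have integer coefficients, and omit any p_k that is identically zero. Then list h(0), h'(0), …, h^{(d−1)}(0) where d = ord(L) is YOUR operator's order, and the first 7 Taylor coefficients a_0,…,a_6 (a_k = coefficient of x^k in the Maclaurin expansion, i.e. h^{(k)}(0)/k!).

f: a_k = -2, 0, 16, 0, -64/3, 0, 512/45, …
g: a_k = 1, 3/2, -9/8, 27/16, -405/128, 1701/256, -15309/1024, …
h₀=f·g: eliminate ⇒ L₀, order ≤ 2·1.
∫: right-multiply L₀ by Dx.
L = (91 + 384·x + 576·x^2)·Dx + (-12 - 36·x)·Dx^2 + (4 + 24·x + 36·x^2)·Dx^3  (order 3).
h: a_k = 0, -2, -3/2, 73/12, 165/32, -6337/960, -2341/768, …
ICs: h(0) = 0, h′(0) = -2, h′′(0) = -3.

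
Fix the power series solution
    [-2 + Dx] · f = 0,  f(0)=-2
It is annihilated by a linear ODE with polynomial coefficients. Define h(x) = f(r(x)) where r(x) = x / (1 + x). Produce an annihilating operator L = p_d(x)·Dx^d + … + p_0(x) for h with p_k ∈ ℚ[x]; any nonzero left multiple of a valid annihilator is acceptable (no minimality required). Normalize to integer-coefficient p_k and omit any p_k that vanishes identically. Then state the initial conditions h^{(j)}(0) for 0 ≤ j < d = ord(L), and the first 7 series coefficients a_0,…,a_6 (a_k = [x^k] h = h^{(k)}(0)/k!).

f: a_k = -2, -4, -4, -8/3, -4/3, -8/15, -8/45, …
h₀=f(r): pull back L_f along r ⇒ L₀.
L = -2 + (1 + 2·x + x^2)·Dx  (order 1).
h: a_k = -2, -4, 0, 4/3, -4/3, 4/5, -8/45, …
ICs: h(0) = -2.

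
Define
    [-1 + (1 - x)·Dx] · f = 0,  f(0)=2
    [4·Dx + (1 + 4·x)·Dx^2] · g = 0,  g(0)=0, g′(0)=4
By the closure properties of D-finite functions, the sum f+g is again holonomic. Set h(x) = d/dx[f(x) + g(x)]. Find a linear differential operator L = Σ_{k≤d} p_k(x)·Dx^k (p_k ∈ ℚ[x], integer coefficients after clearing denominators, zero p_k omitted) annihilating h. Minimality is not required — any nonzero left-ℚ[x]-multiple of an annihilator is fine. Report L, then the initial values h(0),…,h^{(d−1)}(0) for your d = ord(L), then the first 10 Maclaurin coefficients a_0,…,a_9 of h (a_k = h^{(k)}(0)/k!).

L = (44 + 16·x) + (-13 + 56·x + 32·x^2)·Dx + (-3 - 11·x + 6·x^2 + 8·x^3)·Dx^2  (order 2).
h: a_k = 6, -12, 70, -248, 1034, -4084, 16398, -65520, 262162, -1048556, …
ICs: h(0) = 6, h′(0) = -12.

f: a_k = 2, 2, 2, 2, 2, 2, 2, 2, 2, 2, …
g: a_k = 0, 4, -8, 64/3, -64, 1024/5, -2048/3, 16384/7, -8192, 262144/9, …
L₀ := lclm(L_f,L_g); ord L₀ ≤ 1+2.
h=h₀': d/dx-closure on L₀ ⇒ L.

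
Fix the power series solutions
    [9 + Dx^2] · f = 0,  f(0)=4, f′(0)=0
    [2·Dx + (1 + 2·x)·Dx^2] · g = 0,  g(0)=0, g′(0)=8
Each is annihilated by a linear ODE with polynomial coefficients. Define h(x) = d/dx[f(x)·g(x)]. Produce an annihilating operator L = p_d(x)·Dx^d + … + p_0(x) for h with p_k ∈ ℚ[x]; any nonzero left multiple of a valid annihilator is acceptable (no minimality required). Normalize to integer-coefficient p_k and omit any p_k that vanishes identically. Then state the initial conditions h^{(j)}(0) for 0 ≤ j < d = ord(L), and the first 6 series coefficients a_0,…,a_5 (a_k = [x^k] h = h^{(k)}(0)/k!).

f: a_k = 4, 0, -18, 0, 27/2, 0, …
g: a_k = 0, 8, -8, 32/3, -16, 128/5, …
f·g: L₀ = L_f ⊗_s L_g, ord ≤ 2·2.
h₀' ⇒ L via d/dx closure of L₀.
L = (-1890 - 5103·x + 24057·x^2 + 163296·x^3 + 344088·x^4 + 314928·x^5 + 104976·x^6) + (-297 + 1998·x + 19440·x^2 + 51840·x^3 + 58320·x^4 + 23328·x^5)·Dx + (-147 + 738·x + 11106·x^2 + 44064·x^3 + 80352·x^4 + 69984·x^5 + 23328·x^6)·Dx^2 + (-33 + 222·x + 2160·x^2 + 5760·x^3 + 6480·x^4 + 2592·x^5)·Dx^3 + (7 + 145·x + 937·x^2 + 2880·x^3 + 4680·x^4 + 3888·x^5 + 1296·x^6)·Dx^4  (order 4).
h: a_k = 32, -64, -304, 320, 92, 56, …
ICs: h(0) = 32, h′(0) = -64, h′′(0) = -608, h′′′(0) = 1920.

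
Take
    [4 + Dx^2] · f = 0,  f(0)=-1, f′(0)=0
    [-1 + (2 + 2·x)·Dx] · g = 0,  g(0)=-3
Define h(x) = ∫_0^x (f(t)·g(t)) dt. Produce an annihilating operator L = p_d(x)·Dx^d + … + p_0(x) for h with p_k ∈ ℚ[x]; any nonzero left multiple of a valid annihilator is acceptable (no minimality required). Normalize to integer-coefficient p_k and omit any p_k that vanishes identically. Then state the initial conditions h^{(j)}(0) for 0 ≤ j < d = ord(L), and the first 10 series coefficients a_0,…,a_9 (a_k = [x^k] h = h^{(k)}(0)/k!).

f: a_k = -1, 0, 2, 0, -2/3, 0, 4/45, 0, -2/315, 0, …
g: a_k = -3, -3/2, 3/8, -3/16, 15/128, -21/256, 63/1024, -99/2048, 1287/32768, -2145/65536, …
Sym-product of L_f,L_g gives L₀ (≤ ord 2).
Integrate: L := L₀·Dx.
L = (19 + 32·x + 16·x^2)·Dx + (-4 - 4·x)·Dx^2 + (4 + 8·x + 4·x^2)·Dx^3  (order 3).
h: a_k = 0, 3, 3/4, -17/8, -45/64, 337/640, 181/1536, -5281/107520, -3811/245760, 199649/30965760, …
ICs: h(0) = 0, h′(0) = 3, h′′(0) = 3/2.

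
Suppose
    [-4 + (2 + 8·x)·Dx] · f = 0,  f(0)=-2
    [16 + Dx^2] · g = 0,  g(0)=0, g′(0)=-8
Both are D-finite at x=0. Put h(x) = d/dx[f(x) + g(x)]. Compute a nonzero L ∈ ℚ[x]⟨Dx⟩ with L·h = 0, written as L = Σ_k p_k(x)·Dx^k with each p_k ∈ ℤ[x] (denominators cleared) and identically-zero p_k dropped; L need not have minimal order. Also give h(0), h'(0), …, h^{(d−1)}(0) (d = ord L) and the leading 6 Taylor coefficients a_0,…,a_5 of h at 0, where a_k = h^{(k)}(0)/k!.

f: a_k = -2, -4, 4, -8, 20, -56, …
g: a_k = 0, -8, 0, 64/3, 0, -256/15, …
h₀=f+g: left-lcm gives L₀, ord ≤ 3.
Differentiate: ansatz ord ≤ ord L₀ ⇒ L.
L = (-608 - 1024·x - 2048·x^2) + (-112 - 960·x - 3072·x^2 - 4096·x^3)·Dx + (-38 - 64·x - 128·x^2)·Dx^2 + (-7 - 60·x - 192·x^2 - 256·x^3)·Dx^3  (order 3).
h: a_k = -12, 8, 40, 80, -1096/3, 1008, …
ICs: h(0) = -12, h′(0) = 8, h′′(0) = 80.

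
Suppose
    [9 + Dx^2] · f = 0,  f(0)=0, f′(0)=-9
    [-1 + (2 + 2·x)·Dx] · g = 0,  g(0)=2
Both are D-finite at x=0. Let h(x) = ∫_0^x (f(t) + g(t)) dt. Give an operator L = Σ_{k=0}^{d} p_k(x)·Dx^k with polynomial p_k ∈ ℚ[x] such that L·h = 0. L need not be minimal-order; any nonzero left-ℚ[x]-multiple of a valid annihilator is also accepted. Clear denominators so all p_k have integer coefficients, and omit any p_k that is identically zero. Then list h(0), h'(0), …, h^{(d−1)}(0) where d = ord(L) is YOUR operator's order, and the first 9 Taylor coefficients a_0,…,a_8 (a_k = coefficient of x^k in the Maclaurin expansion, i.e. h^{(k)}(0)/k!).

f: a_k = 0, -9, 0, 27/2, 0, -243/40, 0, 729/560, 0, …
g: a_k = 2, 1, -1/4, 1/8, -5/64, 7/128, -21/512, 33/1024, -429/16384, …
h₀=f+g: left-lcm gives L₀, ord ≤ 3.
h=∫₀ˣh₀: take L = L₀·Dx.
L = (-351 - 648·x - 324·x^2)·Dx + (630 + 1926·x + 1944·x^2 + 648·x^3)·Dx^2 + (-39 - 72·x - 36·x^2)·Dx^3 + (70 + 214·x + 216·x^2 + 72·x^3)·Dx^4  (order 4).
h: a_k = 0, 2, -4, -1/12, 109/32, -1/64, -3853/3840, -3/512, 47811/286720, …
ICs: h(0) = 0, h′(0) = 2, h′′(0) = -8, h′′′(0) = -1/2.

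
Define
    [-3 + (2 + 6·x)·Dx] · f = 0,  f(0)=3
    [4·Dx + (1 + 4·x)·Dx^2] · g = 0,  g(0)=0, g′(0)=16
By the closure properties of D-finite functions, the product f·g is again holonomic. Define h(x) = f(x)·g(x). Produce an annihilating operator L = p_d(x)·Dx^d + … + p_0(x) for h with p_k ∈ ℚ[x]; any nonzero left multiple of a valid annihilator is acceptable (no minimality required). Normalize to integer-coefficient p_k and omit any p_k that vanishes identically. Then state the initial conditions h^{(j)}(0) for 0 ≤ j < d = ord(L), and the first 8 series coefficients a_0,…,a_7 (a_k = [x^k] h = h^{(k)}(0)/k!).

L = (3 + 36·x) + (4 + 12·x)·Dx + (4 + 40·x + 132·x^2 + 144·x^3)·Dx^2  (order 2).
h: a_k = 0, 48, -24, 58, -195, 28149/40, -206953/80, 21442563/2240, …
ICs: h(0) = 0, h′(0) = 48.

f: a_k = 3, 9/2, -27/8, 81/16, -1215/128, 5103/256, -45927/1024, 216513/2048, …
g: a_k = 0, 16, -32, 256/3, -256, 4096/5, -8192/3, 65536/7, …
Product ⇒ symmetric product L₀, ord ≤ 2.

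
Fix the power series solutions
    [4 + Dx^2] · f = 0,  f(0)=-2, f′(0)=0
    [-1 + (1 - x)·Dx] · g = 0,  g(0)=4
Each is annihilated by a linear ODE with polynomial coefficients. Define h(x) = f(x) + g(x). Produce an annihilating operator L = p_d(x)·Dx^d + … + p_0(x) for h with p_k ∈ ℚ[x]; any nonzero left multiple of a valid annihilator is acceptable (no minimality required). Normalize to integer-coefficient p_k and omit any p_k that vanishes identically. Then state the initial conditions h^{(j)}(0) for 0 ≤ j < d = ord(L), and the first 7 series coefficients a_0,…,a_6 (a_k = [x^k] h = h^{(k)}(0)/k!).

f: a_k = -2, 0, 4, 0, -4/3, 0, 8/45, …
g: a_k = 4, 4, 4, 4, 4, 4, 4, …
L₀ := lclm(L_f,L_g); ord L₀ ≤ 2+1.
L = (-20 + 16·x - 8·x^2) + (12 - 28·x + 24·x^2 - 8·x^3)·Dx + (-5 + 4·x - 2·x^2)·Dx^2 + (3 - 7·x + 6·x^2 - 2·x^3)·Dx^3  (order 3).
h: a_k = 2, 4, 8, 4, 8/3, 4, 188/45, …
ICs: h(0) = 2, h′(0) = 4, h′′(0) = 16.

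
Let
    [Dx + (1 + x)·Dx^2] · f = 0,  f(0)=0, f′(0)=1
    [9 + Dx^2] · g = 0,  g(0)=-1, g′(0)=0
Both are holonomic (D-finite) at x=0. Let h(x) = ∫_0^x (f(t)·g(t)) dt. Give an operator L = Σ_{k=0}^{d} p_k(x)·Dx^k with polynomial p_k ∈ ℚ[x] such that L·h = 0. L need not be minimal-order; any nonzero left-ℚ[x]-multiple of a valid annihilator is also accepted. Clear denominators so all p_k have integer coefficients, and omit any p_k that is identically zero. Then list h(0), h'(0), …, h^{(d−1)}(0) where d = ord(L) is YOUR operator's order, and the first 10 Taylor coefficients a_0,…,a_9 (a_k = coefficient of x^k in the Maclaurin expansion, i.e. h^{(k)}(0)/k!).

f: a_k = 0, 1, -1/2, 1/3, -1/4, 1/5, -1/6, 1/7, -1/8, 1/9, …
g: a_k = -1, 0, 9/2, 0, -27/8, 0, 81/80, 0, -729/4480, 0, …
h₀=f·g: eliminate ⇒ L₀, order ≤ 2·2.
Integrate: L := L₀·Dx.
L = (2493 + 10854·x + 17091·x^2 + 11664·x^3 + 2916·x^4)·Dx + (612 + 1908·x + 1944·x^2 + 648·x^3)·Dx^2 + (592 + 2484·x + 3834·x^2 + 2592·x^3 + 648·x^4)·Dx^3 + (68 + 212·x + 216·x^2 + 72·x^3)·Dx^4 + (35 + 142·x + 215·x^2 + 144·x^3 + 36·x^4)·Dx^5  (order 5).
h: a_k = 0, 0, -1/2, 1/6, 25/24, -2/5, -83/240, 5/48, 361/4480, -23/720, …
ICs: h(0) = 0, h′(0) = 0, h′′(0) = -1, h′′′(0) = 1, h′′′′(0) = 25.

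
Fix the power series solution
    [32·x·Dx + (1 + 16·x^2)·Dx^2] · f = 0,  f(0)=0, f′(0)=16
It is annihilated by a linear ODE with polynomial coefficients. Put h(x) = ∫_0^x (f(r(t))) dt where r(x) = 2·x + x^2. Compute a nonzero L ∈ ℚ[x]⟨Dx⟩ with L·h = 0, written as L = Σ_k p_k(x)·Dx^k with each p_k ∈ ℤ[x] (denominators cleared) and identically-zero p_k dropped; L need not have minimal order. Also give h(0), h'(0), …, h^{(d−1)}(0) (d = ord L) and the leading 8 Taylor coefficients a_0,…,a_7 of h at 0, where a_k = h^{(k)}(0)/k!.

f: a_k = 0, 16, 0, -256/3, 0, 4096/5, 0, -65536/7, …
L₀ from L_f via x↦r, Dx↦r'^{-1}Dx.
∫: right-multiply L₀ by Dx.
L = (-1 + 128·x + 256·x^2 + 192·x^3 + 48·x^4)·Dx^2 + (1 + x + 64·x^2 + 128·x^3 + 80·x^4 + 16·x^5)·Dx^3  (order 3).
h: a_k = 0, 0, 16, 16/3, -512/3, -1024/5, 64256/15, 196352/21, …
ICs: h(0) = 0, h′(0) = 0, h′′(0) = 32.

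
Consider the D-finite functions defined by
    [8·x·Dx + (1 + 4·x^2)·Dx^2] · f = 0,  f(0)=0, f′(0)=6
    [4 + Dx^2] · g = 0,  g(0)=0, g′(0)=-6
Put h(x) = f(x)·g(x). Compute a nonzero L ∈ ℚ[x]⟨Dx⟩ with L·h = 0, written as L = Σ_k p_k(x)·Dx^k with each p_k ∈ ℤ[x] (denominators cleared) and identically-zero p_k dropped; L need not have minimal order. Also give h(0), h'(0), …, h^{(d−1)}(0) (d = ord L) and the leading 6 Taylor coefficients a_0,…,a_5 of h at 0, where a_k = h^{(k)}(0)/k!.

f: a_k = 0, 6, 0, -8, 0, 96/5, …
g: a_k = 0, -6, 0, 4, 0, -4/5, …
Sym-product of L_f,L_g gives L₀ (≤ ord 4).
L = (80 + 832·x^2 + 1408·x^4 + 2048·x^6 + 2048·x^8) + (96·x + 640·x^3 + 1536·x^5 + 2048·x^7)·Dx + (24 + 256·x^2 + 576·x^4 + 1024·x^6 + 1024·x^8)·Dx^2 + (24·x + 160·x^3 + 384·x^5 + 512·x^7)·Dx^3 + (1 + 12·x^2 + 56·x^4 + 128·x^6 + 128·x^8)·Dx^4  (order 4).
h: a_k = 0, 0, -36, 0, 72, 0, …
ICs: h(0) = 0, h′(0) = 0, h′′(0) = -72, h′′′(0) = 0.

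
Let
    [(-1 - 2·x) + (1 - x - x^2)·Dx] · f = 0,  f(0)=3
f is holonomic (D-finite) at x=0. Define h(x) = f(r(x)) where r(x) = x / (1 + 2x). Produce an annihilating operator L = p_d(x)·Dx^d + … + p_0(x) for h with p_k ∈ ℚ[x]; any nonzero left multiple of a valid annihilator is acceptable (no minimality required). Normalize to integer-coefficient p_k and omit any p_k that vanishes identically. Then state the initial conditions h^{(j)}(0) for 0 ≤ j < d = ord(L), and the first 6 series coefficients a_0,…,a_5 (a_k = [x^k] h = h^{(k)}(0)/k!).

f: a_k = 3, 3, 6, 9, 15, 24, …
L₀ from L_f via x↦r, Dx↦r'^{-1}Dx.
L = (-1 - 4·x) + (1 + 5·x + 7·x^2 + 2·x^3)·Dx  (order 1).
h: a_k = 3, 3, 0, -3, 9, -24, …
ICs: h(0) = 3.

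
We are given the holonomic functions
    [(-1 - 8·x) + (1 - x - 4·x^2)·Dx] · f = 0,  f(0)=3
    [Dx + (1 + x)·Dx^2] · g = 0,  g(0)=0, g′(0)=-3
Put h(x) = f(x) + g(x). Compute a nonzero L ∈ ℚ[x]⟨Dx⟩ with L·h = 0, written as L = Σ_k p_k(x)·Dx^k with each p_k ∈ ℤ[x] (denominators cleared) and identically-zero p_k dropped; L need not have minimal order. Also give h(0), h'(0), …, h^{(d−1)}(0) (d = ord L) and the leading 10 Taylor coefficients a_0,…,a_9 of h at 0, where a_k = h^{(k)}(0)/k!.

L = (74 + 562·x + 1120·x^2 + 1728·x^3 + 768·x^4)·Dx + (52 + 576·x + 1636·x^2 + 3264·x^3 + 3488·x^4 + 1280·x^5)·Dx^2 + (-11 - 41·x - 53·x^2 + 185·x^3 + 704·x^4 + 752·x^5 + 256·x^6)·Dx^3  (order 3).
h: a_k = 3, 0, 33/2, 26, 351/4, 972/5, 1087/2, 9258/7, 27963/8, 26360/3, …
ICs: h(0) = 3, h′(0) = 0, h′′(0) = 33.

f: a_k = 3, 3, 15, 27, 87, 195, 543, 1323, 3495, 8787, …
g: a_k = 0, -3, 3/2, -1, 3/4, -3/5, 1/2, -3/7, 3/8, -1/3, …
f+g: L₀ = lclm(L_f,L_g), ord ≤ 1+2.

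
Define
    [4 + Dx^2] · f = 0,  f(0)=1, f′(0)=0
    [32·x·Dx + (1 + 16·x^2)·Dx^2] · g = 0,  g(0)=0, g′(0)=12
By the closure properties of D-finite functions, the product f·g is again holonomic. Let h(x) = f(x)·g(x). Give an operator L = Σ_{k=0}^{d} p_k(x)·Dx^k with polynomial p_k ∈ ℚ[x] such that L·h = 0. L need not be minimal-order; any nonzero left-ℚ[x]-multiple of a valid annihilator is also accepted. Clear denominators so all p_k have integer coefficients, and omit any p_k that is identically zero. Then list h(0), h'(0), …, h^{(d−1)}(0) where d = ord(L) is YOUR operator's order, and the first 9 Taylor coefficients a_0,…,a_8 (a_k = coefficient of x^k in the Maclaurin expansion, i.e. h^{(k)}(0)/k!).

L = (1360 + 60416·x^2 + 106496·x^4 + 262144·x^6 + 1048576·x^8) + (2304·x + 45056·x^3 + 196608·x^5 + 1048576·x^7)·Dx + (360 + 15872·x^2 + 36864·x^4 + 131072·x^6 + 524288·x^8)·Dx^2 + (576·x + 11264·x^3 + 49152·x^5 + 262144·x^7)·Dx^3 + (5 + 192·x^2 + 2560·x^4 + 16384·x^6 + 65536·x^8)·Dx^4  (order 4).
h: a_k = 0, 12, 0, -88, 0, 3752/5, 0, -870896/105, 0, …
ICs: h(0) = 0, h′(0) = 12, h′′(0) = 0, h′′′(0) = -528.

f: a_k = 1, 0, -2, 0, 2/3, 0, -4/45, 0, 2/315, …
g: a_k = 0, 12, 0, -64, 0, 3072/5, 0, -49152/7, 0, …
Sym-product of L_f,L_g gives L₀ (≤ ord 4).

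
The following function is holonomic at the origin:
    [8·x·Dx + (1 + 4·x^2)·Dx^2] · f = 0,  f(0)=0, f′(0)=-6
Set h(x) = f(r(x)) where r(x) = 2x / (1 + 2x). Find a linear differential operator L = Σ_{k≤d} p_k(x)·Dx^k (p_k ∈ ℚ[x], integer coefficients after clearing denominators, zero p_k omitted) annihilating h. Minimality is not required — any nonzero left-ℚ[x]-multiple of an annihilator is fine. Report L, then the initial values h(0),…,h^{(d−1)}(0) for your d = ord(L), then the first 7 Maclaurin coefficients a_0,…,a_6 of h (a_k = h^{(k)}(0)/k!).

L = (4 + 40·x)·Dx + (1 + 4·x + 20·x^2)·Dx^2  (order 2).
h: a_k = 0, -12, 24, 16, -288, 3648/5, 1408, …
ICs: h(0) = 0, h′(0) = -12.

f: a_k = 0, -6, 0, 8, 0, -96/5, 0, …
f∘r: x↦r, Dx↦Dx/r' in L_f ⇒ L₀.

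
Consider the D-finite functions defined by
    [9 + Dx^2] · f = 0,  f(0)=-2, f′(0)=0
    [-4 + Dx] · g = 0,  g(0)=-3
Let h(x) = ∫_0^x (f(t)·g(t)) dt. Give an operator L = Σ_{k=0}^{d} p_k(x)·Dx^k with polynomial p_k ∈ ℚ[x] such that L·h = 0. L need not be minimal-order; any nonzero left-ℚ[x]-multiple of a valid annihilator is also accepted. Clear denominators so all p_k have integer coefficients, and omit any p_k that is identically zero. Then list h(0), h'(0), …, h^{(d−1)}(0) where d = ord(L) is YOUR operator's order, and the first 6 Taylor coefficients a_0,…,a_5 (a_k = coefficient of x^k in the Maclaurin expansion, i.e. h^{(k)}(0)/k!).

f: a_k = -2, 0, 9, 0, -27/4, 0, …
g: a_k = -3, -12, -24, -32, -32, -128/5, …
h₀=f·g: eliminate ⇒ L₀, order ≤ 2·1.
Integrate: L := L₀·Dx.
L = 25·Dx - 8·Dx^2 + Dx^3  (order 3).
h: a_k = 0, 6, 12, 7, -11, -527/20, …
ICs: h(0) = 0, h′(0) = 6, h′′(0) = 24.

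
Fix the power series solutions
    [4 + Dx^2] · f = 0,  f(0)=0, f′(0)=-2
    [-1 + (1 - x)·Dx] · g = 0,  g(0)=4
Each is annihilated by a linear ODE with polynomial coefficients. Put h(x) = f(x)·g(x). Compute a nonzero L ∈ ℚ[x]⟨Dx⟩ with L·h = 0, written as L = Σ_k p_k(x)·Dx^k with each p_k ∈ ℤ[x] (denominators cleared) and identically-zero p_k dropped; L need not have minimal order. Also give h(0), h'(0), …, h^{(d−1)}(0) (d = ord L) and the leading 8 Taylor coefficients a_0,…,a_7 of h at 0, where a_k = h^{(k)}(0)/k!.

f: a_k = 0, -2, 0, 4/3, 0, -4/15, 0, 8/315, …
g: a_k = 4, 4, 4, 4, 4, 4, 4, 4, …
f·g: L₀ = L_f ⊗_s L_g, ord ≤ 2·1.
L = (-4 + 4·x) + 2·Dx + (-1 + x)·Dx^2  (order 2).
h: a_k = 0, -8, -8, -8/3, -8/3, -56/15, -56/15, -1144/315, …
ICs: h(0) = 0, h′(0) = -8.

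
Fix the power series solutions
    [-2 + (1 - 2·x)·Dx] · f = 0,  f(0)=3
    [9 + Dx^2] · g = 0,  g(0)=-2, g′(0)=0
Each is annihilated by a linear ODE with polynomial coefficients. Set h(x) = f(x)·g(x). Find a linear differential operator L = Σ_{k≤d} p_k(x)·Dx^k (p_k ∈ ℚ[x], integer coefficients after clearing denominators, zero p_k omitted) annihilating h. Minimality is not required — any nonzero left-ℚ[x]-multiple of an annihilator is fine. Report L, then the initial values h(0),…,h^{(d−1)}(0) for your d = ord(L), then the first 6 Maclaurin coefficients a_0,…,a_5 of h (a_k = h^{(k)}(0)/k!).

L = (-9 + 18·x) + 4·Dx + (-1 + 2·x)·Dx^2  (order 2).
h: a_k = -6, -12, 3, 6, -33/4, -33/2, …
ICs: h(0) = -6, h′(0) = -12.

f: a_k = 3, 6, 12, 24, 48, 96, …
g: a_k = -2, 0, 9, 0, -27/4, 0, …
f·g: L₀ = L_f ⊗_s L_g, ord ≤ 1·2.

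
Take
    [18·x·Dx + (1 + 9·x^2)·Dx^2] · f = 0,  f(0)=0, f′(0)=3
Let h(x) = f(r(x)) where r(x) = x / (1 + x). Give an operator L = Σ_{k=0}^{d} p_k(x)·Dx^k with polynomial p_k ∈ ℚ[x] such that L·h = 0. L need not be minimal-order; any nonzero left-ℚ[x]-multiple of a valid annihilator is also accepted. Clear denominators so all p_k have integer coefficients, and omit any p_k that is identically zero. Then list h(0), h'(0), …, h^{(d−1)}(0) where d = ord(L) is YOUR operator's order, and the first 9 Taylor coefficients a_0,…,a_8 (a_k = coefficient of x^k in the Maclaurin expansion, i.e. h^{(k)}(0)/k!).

L = (2 + 20·x)·Dx + (1 + 2·x + 10·x^2)·Dx^2  (order 2).
h: a_k = 0, 3, -3, -6, 24, -12/5, -156, 1992/7, 672, …
ICs: h(0) = 0, h′(0) = 3.

f: a_k = 0, 3, 0, -9, 0, 243/5, 0, -2187/7, 0, …
L₀ from L_f via x↦r, Dx↦r'^{-1}Dx.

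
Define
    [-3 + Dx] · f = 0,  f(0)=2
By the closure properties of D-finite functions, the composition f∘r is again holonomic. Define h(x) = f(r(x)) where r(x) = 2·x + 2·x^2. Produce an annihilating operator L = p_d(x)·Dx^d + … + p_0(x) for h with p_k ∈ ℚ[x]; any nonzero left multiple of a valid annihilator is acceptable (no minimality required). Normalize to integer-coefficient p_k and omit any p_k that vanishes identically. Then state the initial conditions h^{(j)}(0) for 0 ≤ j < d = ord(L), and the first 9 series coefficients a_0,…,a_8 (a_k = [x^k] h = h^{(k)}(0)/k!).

f: a_k = 2, 6, 9, 9, 27/4, 81/20, 81/40, 243/280, 729/2240, …
L₀ from L_f via x↦r, Dx↦r'^{-1}Dx.
L = (-6 - 12·x) + Dx  (order 1).
h: a_k = 2, 12, 48, 144, 360, 3888/5, 7488/5, 91584/35, 147312/35, …
ICs: h(0) = 2.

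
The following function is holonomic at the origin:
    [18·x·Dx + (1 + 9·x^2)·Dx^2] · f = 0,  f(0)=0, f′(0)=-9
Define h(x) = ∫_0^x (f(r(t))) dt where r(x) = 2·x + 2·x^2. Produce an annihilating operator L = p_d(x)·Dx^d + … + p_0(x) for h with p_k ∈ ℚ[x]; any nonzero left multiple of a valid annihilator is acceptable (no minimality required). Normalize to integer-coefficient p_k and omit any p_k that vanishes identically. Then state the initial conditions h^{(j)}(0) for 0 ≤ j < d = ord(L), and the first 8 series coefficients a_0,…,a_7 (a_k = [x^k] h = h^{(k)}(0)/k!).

L = (-2 + 72·x + 288·x^2 + 432·x^3 + 216·x^4)·Dx^2 + (1 + 2·x + 36·x^2 + 144·x^3 + 180·x^4 + 72·x^5)·Dx^3  (order 3).
h: a_k = 0, 0, -9, -6, 54, 648/5, -3348/5, -23112/7, …
ICs: h(0) = 0, h′(0) = 0, h′′(0) = -18.

f: a_k = 0, -9, 0, 27, 0, -729/5, 0, 6561/7, …
L₀ from L_f via x↦r, Dx↦r'^{-1}Dx.
h=∫h₀ ⇒ L = L₀·Dx.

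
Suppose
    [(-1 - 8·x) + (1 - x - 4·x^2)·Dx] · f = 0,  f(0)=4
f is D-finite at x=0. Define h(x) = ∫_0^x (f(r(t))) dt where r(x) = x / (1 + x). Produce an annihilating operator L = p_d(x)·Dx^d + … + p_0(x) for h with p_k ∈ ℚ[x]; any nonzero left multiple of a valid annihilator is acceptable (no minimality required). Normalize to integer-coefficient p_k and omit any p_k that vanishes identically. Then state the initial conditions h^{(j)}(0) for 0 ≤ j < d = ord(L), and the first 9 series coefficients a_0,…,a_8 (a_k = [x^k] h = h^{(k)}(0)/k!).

f: a_k = 4, 4, 20, 36, 116, 260, 724, 1764, 4660, …
h₀=f(r): pull back L_f along r ⇒ L₀.
h=∫₀ˣh₀: take L = L₀·Dx.
L = (1 + 9·x)·Dx + (-1 - 2·x + 3·x^2 + 4·x^3)·Dx^2  (order 2).
h: a_k = 0, 4, 2, 16/3, 0, 64/5, -32/3, 320/7, -72, …
ICs: h(0) = 0, h′(0) = 4.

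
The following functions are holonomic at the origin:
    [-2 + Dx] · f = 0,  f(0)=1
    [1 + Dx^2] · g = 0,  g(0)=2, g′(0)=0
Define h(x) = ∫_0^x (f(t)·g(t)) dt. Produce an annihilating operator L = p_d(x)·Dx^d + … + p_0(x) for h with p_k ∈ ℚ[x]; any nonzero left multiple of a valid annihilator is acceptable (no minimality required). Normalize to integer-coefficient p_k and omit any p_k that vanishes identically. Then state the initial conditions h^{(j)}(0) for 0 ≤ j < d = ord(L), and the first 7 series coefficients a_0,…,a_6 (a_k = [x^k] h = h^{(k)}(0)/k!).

L = 5·Dx - 4·Dx^2 + Dx^3  (order 3).
h: a_k = 0, 2, 2, 1, 1/6, -7/60, -19/180, …
ICs: h(0) = 0, h′(0) = 2, h′′(0) = 4.

f: a_k = 1, 2, 2, 4/3, 2/3, 4/15, 4/45, …
g: a_k = 2, 0, -1, 0, 1/12, 0, -1/360, …
L₀ := L_f ⊗_s L_g (sym. prod.), ord ≤ 2.
Integrate: L := L₀·Dx.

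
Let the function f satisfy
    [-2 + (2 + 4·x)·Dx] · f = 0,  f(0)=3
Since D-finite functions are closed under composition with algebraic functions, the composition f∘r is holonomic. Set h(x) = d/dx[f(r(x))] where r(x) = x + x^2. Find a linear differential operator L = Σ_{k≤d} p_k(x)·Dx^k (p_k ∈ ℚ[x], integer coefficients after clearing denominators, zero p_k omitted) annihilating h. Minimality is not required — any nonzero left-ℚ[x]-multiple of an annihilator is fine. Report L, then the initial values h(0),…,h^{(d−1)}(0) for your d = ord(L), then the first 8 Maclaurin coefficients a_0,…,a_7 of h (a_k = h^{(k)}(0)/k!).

f: a_k = 3, 3, -3/2, 3/2, -15/8, 21/8, -63/16, 99/16, …
f∘r: x↦r, Dx↦Dx/r' in L_f ⇒ L₀.
h=h₀': d/dx-closure on L₀ ⇒ L.
L = 1 + (-1 - 4·x - 6·x^2 - 4·x^3)·Dx  (order 1).
h: a_k = 3, 3, -9/2, 9/2, -15/8, -27/8, 147/16, -183/16, …
ICs: h(0) = 3.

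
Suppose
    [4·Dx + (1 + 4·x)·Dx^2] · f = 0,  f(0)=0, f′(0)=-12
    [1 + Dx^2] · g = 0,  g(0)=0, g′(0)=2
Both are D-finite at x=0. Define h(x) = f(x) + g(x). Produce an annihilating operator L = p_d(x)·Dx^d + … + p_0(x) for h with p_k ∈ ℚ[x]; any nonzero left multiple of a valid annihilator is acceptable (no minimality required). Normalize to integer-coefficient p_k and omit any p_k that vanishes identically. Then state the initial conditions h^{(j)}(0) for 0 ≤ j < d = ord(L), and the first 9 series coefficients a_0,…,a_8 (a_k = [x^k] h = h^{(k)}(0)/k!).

f: a_k = 0, -12, 24, -64, 192, -3072/5, 2048, -49152/7, 24576, …
g: a_k = 0, 2, 0, -1/3, 0, 1/60, 0, -1/2520, 0, …
f+g: L₀ = lclm(L_f,L_g), ord ≤ 2+2.
L = (388 + 32·x + 64·x^2)·Dx + (33 + 140·x + 48·x^2 + 64·x^3)·Dx^2 + (388 + 32·x + 64·x^2)·Dx^3 + (33 + 140·x + 48·x^2 + 64·x^3)·Dx^4  (order 4).
h: a_k = 0, -10, 24, -193/3, 192, -36863/60, 2048, -17694721/2520, 24576, …
ICs: h(0) = 0, h′(0) = -10, h′′(0) = 48, h′′′(0) = -386.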